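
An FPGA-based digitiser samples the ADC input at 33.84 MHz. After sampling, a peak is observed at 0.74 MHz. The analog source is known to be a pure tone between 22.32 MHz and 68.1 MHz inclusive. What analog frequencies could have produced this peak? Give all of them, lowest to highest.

33.1 MHz, 34.58 MHz, 66.94 MHz

Frequencies that alias to 0.74 MHz are k·fs ± 0.74 MHz for integer k ≥ 0.
k=0: 0.74 MHz.
k=1: 33.1 MHz, 34.58 MHz.
k=2: 66.94 MHz, 68.42 MHz.
k=3: 100.78 MHz, 102.26 MHz.
Within [22.32 MHz, 68.1 MHz]: 33.1 MHz, 34.58 MHz, 66.94 MHz.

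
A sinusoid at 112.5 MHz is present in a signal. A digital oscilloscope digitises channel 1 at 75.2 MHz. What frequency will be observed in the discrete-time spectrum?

37.3 MHz

112.5 MHz mod fs = 37.3 MHz.
37.3 MHz ≤ fs/2 = 37.6 MHz, appears at 37.3 MHz.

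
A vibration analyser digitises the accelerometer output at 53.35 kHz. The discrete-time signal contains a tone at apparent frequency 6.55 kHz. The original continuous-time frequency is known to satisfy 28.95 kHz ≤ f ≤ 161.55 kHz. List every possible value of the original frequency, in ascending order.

Frequencies that alias to 6.55 kHz are k·fs ± 6.55 kHz for integer k ≥ 0.
k=0: 6.55 kHz.
k=1: 46.8 kHz, 59.9 kHz.
k=2: 100.15 kHz, 113.25 kHz.
k=3: 153.5 kHz, 166.6 kHz.
k=4: 206.85 kHz, 219.95 kHz.
Within [28.95 kHz, 161.55 kHz]: 46.8 kHz, 59.9 kHz, 100.15 kHz, 113.25 kHz, 153.5 kHz.

46.8 kHz, 59.9 kHz, 100.15 kHz, 113.25 kHz, 153.5 kHz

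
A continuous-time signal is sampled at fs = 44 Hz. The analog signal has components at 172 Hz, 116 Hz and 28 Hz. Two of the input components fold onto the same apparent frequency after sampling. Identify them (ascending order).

28 Hz, 116 Hz

fs/2 = 22 Hz.
172 Hz mod fs = 40 Hz.
40 Hz > fs/2 = 22 Hz, folds to fs − 40 Hz = 4 Hz.
116 Hz mod fs = 28 Hz.
28 Hz > fs/2 = 22 Hz, folds to fs − 28 Hz = 16 Hz.
28 Hz > fs/2 = 22 Hz, folds to fs − 28 Hz = 16 Hz.
28 Hz and 116 Hz both map to 16 Hz.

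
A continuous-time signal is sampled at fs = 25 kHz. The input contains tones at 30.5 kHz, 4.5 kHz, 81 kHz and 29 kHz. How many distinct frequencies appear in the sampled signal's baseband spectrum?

4

fs/2 = 12.5 kHz.
30.5 kHz mod fs = 5.5 kHz.
5.5 kHz ≤ fs/2 = 12.5 kHz, appears at 5.5 kHz.
4.5 kHz ≤ fs/2 = 12.5 kHz, passes unchanged.
81 kHz mod fs = 6 kHz.
6 kHz ≤ fs/2 = 12.5 kHz, appears at 6 kHz.
29 kHz mod fs = 4 kHz.
4 kHz ≤ fs/2 = 12.5 kHz, appears at 4 kHz.
Distinct values: {4 kHz, 4.5 kHz, 5.5 kHz, 6 kHz} → 4.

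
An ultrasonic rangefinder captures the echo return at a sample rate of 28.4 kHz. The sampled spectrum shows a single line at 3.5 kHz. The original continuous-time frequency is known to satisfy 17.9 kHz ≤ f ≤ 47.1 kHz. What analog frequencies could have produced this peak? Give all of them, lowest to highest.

Frequencies that alias to 3.5 kHz are k·fs ± 3.5 kHz for integer k ≥ 0.
k=0: 3.5 kHz.
k=1: 24.9 kHz, 31.9 kHz.
k=2: 53.3 kHz, 60.3 kHz.
Within [17.9 kHz, 47.1 kHz]: 24.9 kHz, 31.9 kHz.

24.9 kHz, 31.9 kHz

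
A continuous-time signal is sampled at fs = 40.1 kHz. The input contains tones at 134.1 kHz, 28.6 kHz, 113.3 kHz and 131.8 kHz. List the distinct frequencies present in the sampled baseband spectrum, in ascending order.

fs/2 = 20.05 kHz.
134.1 kHz mod fs = 13.8 kHz.
13.8 kHz ≤ fs/2 = 20.05 kHz, appears at 13.8 kHz.
28.6 kHz > fs/2 = 20.05 kHz, folds to fs − 28.6 kHz = 11.5 kHz.
113.3 kHz mod fs = 33.1 kHz.
33.1 kHz > fs/2 = 20.05 kHz, folds to fs − 33.1 kHz = 7 kHz.
131.8 kHz mod fs = 11.5 kHz.
11.5 kHz ≤ fs/2 = 20.05 kHz, appears at 11.5 kHz.
Distinct values: {7 kHz, 11.5 kHz, 13.8 kHz}.

7 kHz, 11.5 kHz, 13.8 kHz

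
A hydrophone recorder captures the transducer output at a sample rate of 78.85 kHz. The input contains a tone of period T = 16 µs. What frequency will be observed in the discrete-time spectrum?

16.35 kHz

T = 16 µs → f = 1/T = 62.5 kHz.
62.5 kHz > fs/2 = 39.425 kHz, folds to fs − 62.5 kHz = 16.35 kHz.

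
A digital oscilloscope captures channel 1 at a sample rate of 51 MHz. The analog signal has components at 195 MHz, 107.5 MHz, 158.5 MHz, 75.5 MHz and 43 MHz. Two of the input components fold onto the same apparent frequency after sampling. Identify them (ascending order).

107.5 MHz, 158.5 MHz

fs/2 = 25.5 MHz.
195 MHz mod fs = 42 MHz.
42 MHz > fs/2 = 25.5 MHz, folds to fs − 42 MHz = 9 MHz.
107.5 MHz mod fs = 5.5 MHz.
5.5 MHz ≤ fs/2 = 25.5 MHz, appears at 5.5 MHz.
158.5 MHz mod fs = 5.5 MHz.
5.5 MHz ≤ fs/2 = 25.5 MHz, appears at 5.5 MHz.
75.5 MHz mod fs = 24.5 MHz.
24.5 MHz ≤ fs/2 = 25.5 MHz, appears at 24.5 MHz.
43 MHz > fs/2 = 25.5 MHz, folds to fs − 43 MHz = 8 MHz.
107.5 MHz and 158.5 MHz both map to 5.5 MHz.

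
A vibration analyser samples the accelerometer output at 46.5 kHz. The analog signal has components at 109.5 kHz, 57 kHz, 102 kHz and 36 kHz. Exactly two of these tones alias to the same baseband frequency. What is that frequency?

fs/2 = 23.25 kHz.
109.5 kHz mod fs = 16.5 kHz.
16.5 kHz ≤ fs/2 = 23.25 kHz, appears at 16.5 kHz.
57 kHz mod fs = 10.5 kHz.
10.5 kHz ≤ fs/2 = 23.25 kHz, appears at 10.5 kHz.
102 kHz mod fs = 9 kHz.
9 kHz ≤ fs/2 = 23.25 kHz, appears at 9 kHz.
36 kHz > fs/2 = 23.25 kHz, folds to fs − 36 kHz = 10.5 kHz.
36 kHz and 57 kHz both map to 10.5 kHz.

10.5 kHz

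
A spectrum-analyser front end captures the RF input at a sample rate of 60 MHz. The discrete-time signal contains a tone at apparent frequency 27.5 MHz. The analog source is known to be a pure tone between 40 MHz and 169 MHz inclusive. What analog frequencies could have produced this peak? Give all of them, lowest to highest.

Frequencies that alias to 27.5 MHz are k·fs ± 27.5 MHz for integer k ≥ 0.
k=0: 27.5 MHz.
k=1: 32.5 MHz, 87.5 MHz.
k=2: 92.5 MHz, 147.5 MHz.
k=3: 152.5 MHz, 207.5 MHz.
k=4: 212.5 MHz, 267.5 MHz.
Within [40 MHz, 169 MHz]: 87.5 MHz, 92.5 MHz, 147.5 MHz, 152.5 MHz.

87.5 MHz, 92.5 MHz, 147.5 MHz, 152.5 MHz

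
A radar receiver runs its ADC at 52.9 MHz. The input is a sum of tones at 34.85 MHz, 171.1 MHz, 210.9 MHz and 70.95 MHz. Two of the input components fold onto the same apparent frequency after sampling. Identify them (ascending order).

fs/2 = 26.45 MHz.
34.85 MHz > fs/2 = 26.45 MHz, folds to fs − 34.85 MHz = 18.05 MHz.
171.1 MHz mod fs = 12.4 MHz.
12.4 MHz ≤ fs/2 = 26.45 MHz, appears at 12.4 MHz.
210.9 MHz mod fs = 52.2 MHz.
52.2 MHz > fs/2 = 26.45 MHz, folds to fs − 52.2 MHz = 0.7 MHz.
70.95 MHz mod fs = 18.05 MHz.
18.05 MHz ≤ fs/2 = 26.45 MHz, appears at 18.05 MHz.
34.85 MHz and 70.95 MHz both map to 18.05 MHz.

34.85 MHz, 70.95 MHz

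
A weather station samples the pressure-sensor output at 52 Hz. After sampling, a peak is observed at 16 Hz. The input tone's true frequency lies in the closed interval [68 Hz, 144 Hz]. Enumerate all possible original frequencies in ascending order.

Frequencies that alias to 16 Hz are k·fs ± 16 Hz for integer k ≥ 0.
k=0: 16 Hz.
k=1: 36 Hz, 68 Hz.
k=2: 88 Hz, 120 Hz.
k=3: 140 Hz, 172 Hz.
k=4: 192 Hz, 224 Hz.
Within [68 Hz, 144 Hz]: 68 Hz, 88 Hz, 120 Hz, 140 Hz.

68 Hz, 88 Hz, 120 Hz, 140 Hz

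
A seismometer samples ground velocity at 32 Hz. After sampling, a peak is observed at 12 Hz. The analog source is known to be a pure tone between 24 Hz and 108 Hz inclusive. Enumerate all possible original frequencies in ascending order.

44 Hz, 52 Hz, 76 Hz, 84 Hz, 108 Hz

Frequencies that alias to 12 Hz are k·fs ± 12 Hz for integer k ≥ 0.
k=0: 12 Hz.
k=1: 20 Hz, 44 Hz.
k=2: 52 Hz, 76 Hz.
k=3: 84 Hz, 108 Hz.
k=4: 116 Hz, 140 Hz.
Within [24 Hz, 108 Hz]: 44 Hz, 52 Hz, 76 Hz, 84 Hz, 108 Hz.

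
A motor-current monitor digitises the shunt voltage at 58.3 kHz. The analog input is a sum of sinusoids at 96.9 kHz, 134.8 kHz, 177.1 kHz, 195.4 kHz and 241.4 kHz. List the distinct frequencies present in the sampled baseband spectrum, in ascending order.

2.2 kHz, 8.2 kHz, 18.2 kHz, 19.7 kHz, 20.5 kHz

fs/2 = 29.15 kHz.
96.9 kHz mod fs = 38.6 kHz.
38.6 kHz > fs/2 = 29.15 kHz, folds to fs − 38.6 kHz = 19.7 kHz.
134.8 kHz mod fs = 18.2 kHz.
18.2 kHz ≤ fs/2 = 29.15 kHz, appears at 18.2 kHz.
177.1 kHz mod fs = 2.2 kHz.
2.2 kHz ≤ fs/2 = 29.15 kHz, appears at 2.2 kHz.
195.4 kHz mod fs = 20.5 kHz.
20.5 kHz ≤ fs/2 = 29.15 kHz, appears at 20.5 kHz.
241.4 kHz mod fs = 8.2 kHz.
8.2 kHz ≤ fs/2 = 29.15 kHz, appears at 8.2 kHz.
Distinct values: {2.2 kHz, 8.2 kHz, 18.2 kHz, 19.7 kHz, 20.5 kHz}.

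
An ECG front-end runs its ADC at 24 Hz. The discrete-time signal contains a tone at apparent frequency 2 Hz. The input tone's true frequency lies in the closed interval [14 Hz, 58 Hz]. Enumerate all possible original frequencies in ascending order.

Frequencies that alias to 2 Hz are k·fs ± 2 Hz for integer k ≥ 0.
k=0: 2 Hz.
k=1: 22 Hz, 26 Hz.
k=2: 46 Hz, 50 Hz.
k=3: 70 Hz, 74 Hz.
Within [14 Hz, 58 Hz]: 22 Hz, 26 Hz, 46 Hz, 50 Hz.

22 Hz, 26 Hz, 46 Hz, 50 Hz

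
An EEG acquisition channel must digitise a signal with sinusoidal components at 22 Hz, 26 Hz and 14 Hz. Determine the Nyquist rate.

52 Hz

Highest-frequency component: 26 Hz.
Nyquist rate = 2 × 26 Hz = 52 Hz.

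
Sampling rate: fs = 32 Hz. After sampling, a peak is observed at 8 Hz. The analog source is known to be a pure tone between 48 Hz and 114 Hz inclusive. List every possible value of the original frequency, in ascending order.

Frequencies that alias to 8 Hz are k·fs ± 8 Hz for integer k ≥ 0.
k=0: 8 Hz.
k=1: 24 Hz, 40 Hz.
k=2: 56 Hz, 72 Hz.
k=3: 88 Hz, 104 Hz.
k=4: 120 Hz, 136 Hz.
Within [48 Hz, 114 Hz]: 56 Hz, 72 Hz, 88 Hz, 104 Hz.

56 Hz, 72 Hz, 88 Hz, 104 Hz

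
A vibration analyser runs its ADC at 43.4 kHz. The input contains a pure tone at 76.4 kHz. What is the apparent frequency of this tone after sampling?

10.4 kHz

76.4 kHz mod fs = 33 kHz.
33 kHz > fs/2 = 21.7 kHz, folds to fs − 33 kHz = 10.4 kHz.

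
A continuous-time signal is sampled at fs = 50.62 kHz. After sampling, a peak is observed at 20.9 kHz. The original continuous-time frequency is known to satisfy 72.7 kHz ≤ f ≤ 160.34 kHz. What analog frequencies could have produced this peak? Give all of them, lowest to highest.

Frequencies that alias to 20.9 kHz are k·fs ± 20.9 kHz for integer k ≥ 0.
k=0: 20.9 kHz.
k=1: 29.72 kHz, 71.52 kHz.
k=2: 80.34 kHz, 122.14 kHz.
k=3: 130.96 kHz, 172.76 kHz.
k=4: 181.58 kHz, 223.38 kHz.
Within [72.7 kHz, 160.34 kHz]: 80.34 kHz, 122.14 kHz, 130.96 kHz.

80.34 kHz, 122.14 kHz, 130.96 kHz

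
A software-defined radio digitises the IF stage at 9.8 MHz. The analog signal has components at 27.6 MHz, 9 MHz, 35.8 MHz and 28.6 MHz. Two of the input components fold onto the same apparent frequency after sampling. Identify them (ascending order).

9 MHz, 28.6 MHz

fs/2 = 4.9 MHz.
27.6 MHz mod fs = 8 MHz.
8 MHz > fs/2 = 4.9 MHz, folds to fs − 8 MHz = 1.8 MHz.
9 MHz > fs/2 = 4.9 MHz, folds to fs − 9 MHz = 0.8 MHz.
35.8 MHz mod fs = 6.4 MHz.
6.4 MHz > fs/2 = 4.9 MHz, folds to fs − 6.4 MHz = 3.4 MHz.
28.6 MHz mod fs = 9 MHz.
9 MHz > fs/2 = 4.9 MHz, folds to fs − 9 MHz = 0.8 MHz.
9 MHz and 28.6 MHz both map to 0.8 MHz.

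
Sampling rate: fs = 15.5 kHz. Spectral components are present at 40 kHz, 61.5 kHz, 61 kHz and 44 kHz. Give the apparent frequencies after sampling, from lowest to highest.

fs/2 = 7.75 kHz.
40 kHz mod fs = 9 kHz.
9 kHz > fs/2 = 7.75 kHz, folds to fs − 9 kHz = 6.5 kHz.
61.5 kHz mod fs = 15 kHz.
15 kHz > fs/2 = 7.75 kHz, folds to fs − 15 kHz = 0.5 kHz.
61 kHz mod fs = 14.5 kHz.
14.5 kHz > fs/2 = 7.75 kHz, folds to fs − 14.5 kHz = 1 kHz.
44 kHz mod fs = 13 kHz.
13 kHz > fs/2 = 7.75 kHz, folds to fs − 13 kHz = 2.5 kHz.
Distinct values: {0.5 kHz, 1 kHz, 2.5 kHz, 6.5 kHz}.

0.5 kHz, 1 kHz, 2.5 kHz, 6.5 kHz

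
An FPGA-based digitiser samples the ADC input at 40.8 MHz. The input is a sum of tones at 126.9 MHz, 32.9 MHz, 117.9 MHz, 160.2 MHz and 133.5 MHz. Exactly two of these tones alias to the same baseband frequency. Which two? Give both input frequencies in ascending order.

117.9 MHz, 126.9 MHz

fs/2 = 20.4 MHz.
126.9 MHz mod fs = 4.5 MHz.
4.5 MHz ≤ fs/2 = 20.4 MHz, appears at 4.5 MHz.
32.9 MHz > fs/2 = 20.4 MHz, folds to fs − 32.9 MHz = 7.9 MHz.
117.9 MHz mod fs = 36.3 MHz.
36.3 MHz > fs/2 = 20.4 MHz, folds to fs − 36.3 MHz = 4.5 MHz.
160.2 MHz mod fs = 37.8 MHz.
37.8 MHz > fs/2 = 20.4 MHz, folds to fs − 37.8 MHz = 3 MHz.
133.5 MHz mod fs = 11.1 MHz.
11.1 MHz ≤ fs/2 = 20.4 MHz, appears at 11.1 MHz.
117.9 MHz and 126.9 MHz both map to 4.5 MHz.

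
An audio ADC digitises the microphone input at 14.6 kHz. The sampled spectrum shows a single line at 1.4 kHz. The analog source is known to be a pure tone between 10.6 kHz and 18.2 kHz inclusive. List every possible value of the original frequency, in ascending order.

Frequencies that alias to 1.4 kHz are k·fs ± 1.4 kHz for integer k ≥ 0.
k=0: 1.4 kHz.
k=1: 13.2 kHz, 16 kHz.
k=2: 27.8 kHz, 30.6 kHz.
Within [10.6 kHz, 18.2 kHz]: 13.2 kHz, 16 kHz.

13.2 kHz, 16 kHz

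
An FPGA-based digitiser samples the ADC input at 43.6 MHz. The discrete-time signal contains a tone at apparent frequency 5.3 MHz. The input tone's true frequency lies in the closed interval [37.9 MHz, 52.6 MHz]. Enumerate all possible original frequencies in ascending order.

Frequencies that alias to 5.3 MHz are k·fs ± 5.3 MHz for integer k ≥ 0.
k=0: 5.3 MHz.
k=1: 38.3 MHz, 48.9 MHz.
k=2: 81.9 MHz, 92.5 MHz.
Within [37.9 MHz, 52.6 MHz]: 38.3 MHz, 48.9 MHz.

38.3 MHz, 48.9 MHz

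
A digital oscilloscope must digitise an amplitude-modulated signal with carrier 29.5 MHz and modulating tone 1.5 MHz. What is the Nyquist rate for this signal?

AM sidebands sit at fc ± fm = 28 MHz and 31 MHz.
Highest-frequency component: 31 MHz.
Nyquist rate = 2 × 31 MHz = 62 MHz.

62 MHz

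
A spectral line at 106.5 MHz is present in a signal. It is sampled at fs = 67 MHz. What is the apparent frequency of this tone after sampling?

106.5 MHz mod fs = 39.5 MHz.
39.5 MHz > fs/2 = 33.5 MHz, folds to fs − 39.5 MHz = 27.5 MHz.

27.5 MHz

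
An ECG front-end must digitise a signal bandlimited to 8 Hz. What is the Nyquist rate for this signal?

16 Hz

Nyquist rate = 2 × 8 Hz = 16 Hz.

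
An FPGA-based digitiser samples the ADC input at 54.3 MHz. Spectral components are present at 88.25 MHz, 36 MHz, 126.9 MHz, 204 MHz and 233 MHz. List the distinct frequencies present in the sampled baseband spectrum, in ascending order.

fs/2 = 27.15 MHz.
88.25 MHz mod fs = 33.95 MHz.
33.95 MHz > fs/2 = 27.15 MHz, folds to fs − 33.95 MHz = 20.35 MHz.
36 MHz > fs/2 = 27.15 MHz, folds to fs − 36 MHz = 18.3 MHz.
126.9 MHz mod fs = 18.3 MHz.
18.3 MHz ≤ fs/2 = 27.15 MHz, appears at 18.3 MHz.
204 MHz mod fs = 41.1 MHz.
41.1 MHz > fs/2 = 27.15 MHz, folds to fs − 41.1 MHz = 13.2 MHz.
233 MHz mod fs = 15.8 MHz.
15.8 MHz ≤ fs/2 = 27.15 MHz, appears at 15.8 MHz.
Distinct values: {13.2 MHz, 15.8 MHz, 18.3 MHz, 20.35 MHz}.

13.2 MHz, 15.8 MHz, 18.3 MHz, 20.35 MHz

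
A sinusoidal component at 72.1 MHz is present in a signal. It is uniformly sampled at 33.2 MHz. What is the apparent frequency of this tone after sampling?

72.1 MHz mod fs = 5.7 MHz.
5.7 MHz ≤ fs/2 = 16.6 MHz, appears at 5.7 MHz.

5.7 MHz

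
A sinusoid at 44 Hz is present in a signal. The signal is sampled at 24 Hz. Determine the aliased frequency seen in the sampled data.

44 Hz mod fs = 20 Hz.
20 Hz > fs/2 = 12 Hz, folds to fs − 20 Hz = 4 Hz.

4 Hz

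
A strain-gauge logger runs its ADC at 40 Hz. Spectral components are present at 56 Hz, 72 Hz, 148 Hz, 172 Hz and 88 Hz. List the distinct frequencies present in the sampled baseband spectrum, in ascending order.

8 Hz, 12 Hz, 16 Hz

fs/2 = 20 Hz.
56 Hz mod fs = 16 Hz.
16 Hz ≤ fs/2 = 20 Hz, appears at 16 Hz.
72 Hz mod fs = 32 Hz.
32 Hz > fs/2 = 20 Hz, folds to fs − 32 Hz = 8 Hz.
148 Hz mod fs = 28 Hz.
28 Hz > fs/2 = 20 Hz, folds to fs − 28 Hz = 12 Hz.
172 Hz mod fs = 12 Hz.
12 Hz ≤ fs/2 = 20 Hz, appears at 12 Hz.
88 Hz mod fs = 8 Hz.
8 Hz ≤ fs/2 = 20 Hz, appears at 8 Hz.
Distinct values: {8 Hz, 12 Hz, 16 Hz}.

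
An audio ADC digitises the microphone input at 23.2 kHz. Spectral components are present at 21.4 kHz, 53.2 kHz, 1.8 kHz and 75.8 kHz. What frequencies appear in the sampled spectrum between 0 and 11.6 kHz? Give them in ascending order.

fs/2 = 11.6 kHz.
21.4 kHz > fs/2 = 11.6 kHz, folds to fs − 21.4 kHz = 1.8 kHz.
53.2 kHz mod fs = 6.8 kHz.
6.8 kHz ≤ fs/2 = 11.6 kHz, appears at 6.8 kHz.
1.8 kHz ≤ fs/2 = 11.6 kHz, passes unchanged.
75.8 kHz mod fs = 6.2 kHz.
6.2 kHz ≤ fs/2 = 11.6 kHz, appears at 6.2 kHz.
Distinct values: {1.8 kHz, 6.2 kHz, 6.8 kHz}.

1.8 kHz, 6.2 kHz, 6.8 kHz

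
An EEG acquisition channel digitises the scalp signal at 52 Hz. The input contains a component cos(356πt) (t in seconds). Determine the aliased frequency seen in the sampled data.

22 Hz

ω = 356π rad/s → f = ω/(2π) = 178 Hz.
178 Hz mod fs = 22 Hz.
22 Hz ≤ fs/2 = 26 Hz, appears at 22 Hz.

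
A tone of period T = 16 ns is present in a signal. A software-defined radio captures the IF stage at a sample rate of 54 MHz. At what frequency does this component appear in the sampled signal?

T = 16 ns → f = 1/T = 62.5 MHz.
62.5 MHz mod fs = 8.5 MHz.
8.5 MHz ≤ fs/2 = 27 MHz, appears at 8.5 MHz.

8.5 MHz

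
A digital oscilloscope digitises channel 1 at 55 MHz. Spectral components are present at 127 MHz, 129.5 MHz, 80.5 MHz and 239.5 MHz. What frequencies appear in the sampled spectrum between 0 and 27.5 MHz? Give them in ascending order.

fs/2 = 27.5 MHz.
127 MHz mod fs = 17 MHz.
17 MHz ≤ fs/2 = 27.5 MHz, appears at 17 MHz.
129.5 MHz mod fs = 19.5 MHz.
19.5 MHz ≤ fs/2 = 27.5 MHz, appears at 19.5 MHz.
80.5 MHz mod fs = 25.5 MHz.
25.5 MHz ≤ fs/2 = 27.5 MHz, appears at 25.5 MHz.
239.5 MHz mod fs = 19.5 MHz.
19.5 MHz ≤ fs/2 = 27.5 MHz, appears at 19.5 MHz.
Distinct values: {17 MHz, 19.5 MHz, 25.5 MHz}.

17 MHz, 19.5 MHz, 25.5 MHz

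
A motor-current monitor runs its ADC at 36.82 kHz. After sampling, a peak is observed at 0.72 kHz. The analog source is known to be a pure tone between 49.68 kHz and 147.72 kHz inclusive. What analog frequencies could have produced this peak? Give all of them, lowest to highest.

Frequencies that alias to 0.72 kHz are k·fs ± 0.72 kHz for integer k ≥ 0.
k=0: 0.72 kHz.
k=1: 36.1 kHz, 37.54 kHz.
k=2: 72.92 kHz, 74.36 kHz.
k=3: 109.74 kHz, 111.18 kHz.
k=4: 146.56 kHz, 148 kHz.
k=5: 183.38 kHz, 184.82 kHz.
Within [49.68 kHz, 147.72 kHz]: 72.92 kHz, 74.36 kHz, 109.74 kHz, 111.18 kHz, 146.56 kHz.

72.92 kHz, 74.36 kHz, 109.74 kHz, 111.18 kHz, 146.56 kHz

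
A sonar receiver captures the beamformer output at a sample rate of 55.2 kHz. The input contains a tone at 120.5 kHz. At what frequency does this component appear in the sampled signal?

120.5 kHz mod fs = 10.1 kHz.
10.1 kHz ≤ fs/2 = 27.6 kHz, appears at 10.1 kHz.

10.1 kHz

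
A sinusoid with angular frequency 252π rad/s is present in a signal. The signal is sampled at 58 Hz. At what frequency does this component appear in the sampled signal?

10 Hz

ω = 252π rad/s → f = ω/(2π) = 126 Hz.
126 Hz mod fs = 10 Hz.
10 Hz ≤ fs/2 = 29 Hz, appears at 10 Hz.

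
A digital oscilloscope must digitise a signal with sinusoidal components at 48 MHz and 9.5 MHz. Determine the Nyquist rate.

96 MHz

Highest-frequency component: 48 MHz.
Nyquist rate = 2 × 48 MHz = 96 MHz.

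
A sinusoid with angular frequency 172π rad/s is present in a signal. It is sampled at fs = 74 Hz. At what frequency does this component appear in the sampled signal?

ω = 172π rad/s → f = ω/(2π) = 86 Hz.
86 Hz mod fs = 12 Hz.
12 Hz ≤ fs/2 = 37 Hz, appears at 12 Hz.

12 Hz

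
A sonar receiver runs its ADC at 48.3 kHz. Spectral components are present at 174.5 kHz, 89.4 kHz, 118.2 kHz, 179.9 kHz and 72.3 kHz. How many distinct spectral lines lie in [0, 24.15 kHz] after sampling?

5

fs/2 = 24.15 kHz.
174.5 kHz mod fs = 29.6 kHz.
29.6 kHz > fs/2 = 24.15 kHz, folds to fs − 29.6 kHz = 18.7 kHz.
89.4 kHz mod fs = 41.1 kHz.
41.1 kHz > fs/2 = 24.15 kHz, folds to fs − 41.1 kHz = 7.2 kHz.
118.2 kHz mod fs = 21.6 kHz.
21.6 kHz ≤ fs/2 = 24.15 kHz, appears at 21.6 kHz.
179.9 kHz mod fs = 35 kHz.
35 kHz > fs/2 = 24.15 kHz, folds to fs − 35 kHz = 13.3 kHz.
72.3 kHz mod fs = 24 kHz.
24 kHz ≤ fs/2 = 24.15 kHz, appears at 24 kHz.
Distinct values: {7.2 kHz, 13.3 kHz, 18.7 kHz, 21.6 kHz, 24 kHz} → 5.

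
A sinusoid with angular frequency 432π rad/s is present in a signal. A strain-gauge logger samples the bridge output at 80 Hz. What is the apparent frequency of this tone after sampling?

ω = 432π rad/s → f = ω/(2π) = 216 Hz.
216 Hz mod fs = 56 Hz.
56 Hz > fs/2 = 40 Hz, folds to fs − 56 Hz = 24 Hz.

24 Hz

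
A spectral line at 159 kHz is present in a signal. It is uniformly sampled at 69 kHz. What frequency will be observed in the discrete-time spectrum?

159 kHz mod fs = 21 kHz.
21 kHz ≤ fs/2 = 34.5 kHz, appears at 21 kHz.

21 kHz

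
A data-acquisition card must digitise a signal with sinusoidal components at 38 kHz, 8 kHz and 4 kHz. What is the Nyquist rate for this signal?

Highest-frequency component: 38 kHz.
Nyquist rate = 2 × 38 kHz = 76 kHz.

76 kHz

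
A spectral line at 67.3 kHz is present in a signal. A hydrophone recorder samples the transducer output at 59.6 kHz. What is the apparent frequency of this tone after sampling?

7.7 kHz

67.3 kHz mod fs = 7.7 kHz.
7.7 kHz ≤ fs/2 = 29.8 kHz, appears at 7.7 kHz.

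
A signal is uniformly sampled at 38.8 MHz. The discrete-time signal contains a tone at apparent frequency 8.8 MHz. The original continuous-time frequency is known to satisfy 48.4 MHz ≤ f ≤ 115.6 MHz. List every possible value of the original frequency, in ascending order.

Frequencies that alias to 8.8 MHz are k·fs ± 8.8 MHz for integer k ≥ 0.
k=0: 8.8 MHz.
k=1: 30 MHz, 47.6 MHz.
k=2: 68.8 MHz, 86.4 MHz.
k=3: 107.6 MHz, 125.2 MHz.
k=4: 146.4 MHz, 164 MHz.
Within [48.4 MHz, 115.6 MHz]: 68.8 MHz, 86.4 MHz, 107.6 MHz.

68.8 MHz, 86.4 MHz, 107.6 MHz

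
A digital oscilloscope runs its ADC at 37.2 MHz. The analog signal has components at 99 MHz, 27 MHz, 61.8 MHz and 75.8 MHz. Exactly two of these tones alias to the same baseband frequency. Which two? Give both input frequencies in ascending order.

61.8 MHz, 99 MHz

fs/2 = 18.6 MHz.
99 MHz mod fs = 24.6 MHz.
24.6 MHz > fs/2 = 18.6 MHz, folds to fs − 24.6 MHz = 12.6 MHz.
27 MHz > fs/2 = 18.6 MHz, folds to fs − 27 MHz = 10.2 MHz.
61.8 MHz mod fs = 24.6 MHz.
24.6 MHz > fs/2 = 18.6 MHz, folds to fs − 24.6 MHz = 12.6 MHz.
75.8 MHz mod fs = 1.4 MHz.
1.4 MHz ≤ fs/2 = 18.6 MHz, appears at 1.4 MHz.
61.8 MHz and 99 MHz both map to 12.6 MHz.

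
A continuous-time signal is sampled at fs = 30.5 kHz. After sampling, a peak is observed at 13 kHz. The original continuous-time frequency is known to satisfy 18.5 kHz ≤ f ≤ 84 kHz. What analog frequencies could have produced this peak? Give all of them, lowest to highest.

43.5 kHz, 48 kHz, 74 kHz, 78.5 kHz

Frequencies that alias to 13 kHz are k·fs ± 13 kHz for integer k ≥ 0.
k=0: 13 kHz.
k=1: 17.5 kHz, 43.5 kHz.
k=2: 48 kHz, 74 kHz.
k=3: 78.5 kHz, 104.5 kHz.
k=4: 109 kHz, 135 kHz.
Within [18.5 kHz, 84 kHz]: 43.5 kHz, 48 kHz, 74 kHz, 78.5 kHz.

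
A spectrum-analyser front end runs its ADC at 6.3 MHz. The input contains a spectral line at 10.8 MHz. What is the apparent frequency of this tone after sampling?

10.8 MHz mod fs = 4.5 MHz.
4.5 MHz > fs/2 = 3.15 MHz, folds to fs − 4.5 MHz = 1.8 MHz.

1.8 MHz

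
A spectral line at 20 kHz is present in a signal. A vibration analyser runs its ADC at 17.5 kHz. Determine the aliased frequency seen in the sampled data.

2.5 kHz

20 kHz mod fs = 2.5 kHz.
2.5 kHz ≤ fs/2 = 8.75 kHz, appears at 2.5 kHz.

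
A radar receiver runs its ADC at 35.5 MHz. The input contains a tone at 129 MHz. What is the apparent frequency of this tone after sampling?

13 MHz

129 MHz mod fs = 22.5 MHz.
22.5 MHz > fs/2 = 17.75 MHz, folds to fs − 22.5 MHz = 13 MHz.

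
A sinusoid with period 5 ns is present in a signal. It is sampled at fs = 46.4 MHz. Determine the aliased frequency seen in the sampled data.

T = 5 ns → f = 1/T = 200 MHz.
200 MHz mod fs = 14.4 MHz.
14.4 MHz ≤ fs/2 = 23.2 MHz, appears at 14.4 MHz.

14.4 MHz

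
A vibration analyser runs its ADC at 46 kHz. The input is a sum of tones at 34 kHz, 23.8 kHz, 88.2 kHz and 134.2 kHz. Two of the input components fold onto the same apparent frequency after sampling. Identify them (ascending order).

fs/2 = 23 kHz.
34 kHz > fs/2 = 23 kHz, folds to fs − 34 kHz = 12 kHz.
23.8 kHz > fs/2 = 23 kHz, folds to fs − 23.8 kHz = 22.2 kHz.
88.2 kHz mod fs = 42.2 kHz.
42.2 kHz > fs/2 = 23 kHz, folds to fs − 42.2 kHz = 3.8 kHz.
134.2 kHz mod fs = 42.2 kHz.
42.2 kHz > fs/2 = 23 kHz, folds to fs − 42.2 kHz = 3.8 kHz.
88.2 kHz and 134.2 kHz both map to 3.8 kHz.

88.2 kHz, 134.2 kHz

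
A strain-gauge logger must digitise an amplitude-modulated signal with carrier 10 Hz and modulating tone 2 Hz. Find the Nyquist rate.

24 Hz

AM sidebands sit at fc ± fm = 8 Hz and 12 Hz.
Highest-frequency component: 12 Hz.
Nyquist rate = 2 × 12 Hz = 24 Hz.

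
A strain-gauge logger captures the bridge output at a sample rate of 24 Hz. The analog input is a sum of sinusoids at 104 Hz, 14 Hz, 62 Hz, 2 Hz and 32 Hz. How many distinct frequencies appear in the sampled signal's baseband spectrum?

fs/2 = 12 Hz.
104 Hz mod fs = 8 Hz.
8 Hz ≤ fs/2 = 12 Hz, appears at 8 Hz.
14 Hz > fs/2 = 12 Hz, folds to fs − 14 Hz = 10 Hz.
62 Hz mod fs = 14 Hz.
14 Hz > fs/2 = 12 Hz, folds to fs − 14 Hz = 10 Hz.
2 Hz ≤ fs/2 = 12 Hz, passes unchanged.
32 Hz mod fs = 8 Hz.
8 Hz ≤ fs/2 = 12 Hz, appears at 8 Hz.
Distinct values: {2 Hz, 8 Hz, 10 Hz} → 3.

3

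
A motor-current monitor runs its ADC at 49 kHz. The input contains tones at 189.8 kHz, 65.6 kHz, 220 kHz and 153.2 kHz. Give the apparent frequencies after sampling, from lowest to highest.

6.2 kHz, 16.6 kHz, 24 kHz

fs/2 = 24.5 kHz.
189.8 kHz mod fs = 42.8 kHz.
42.8 kHz > fs/2 = 24.5 kHz, folds to fs − 42.8 kHz = 6.2 kHz.
65.6 kHz mod fs = 16.6 kHz.
16.6 kHz ≤ fs/2 = 24.5 kHz, appears at 16.6 kHz.
220 kHz mod fs = 24 kHz.
24 kHz ≤ fs/2 = 24.5 kHz, appears at 24 kHz.
153.2 kHz mod fs = 6.2 kHz.
6.2 kHz ≤ fs/2 = 24.5 kHz, appears at 6.2 kHz.
Distinct values: {6.2 kHz, 16.6 kHz, 24 kHz}.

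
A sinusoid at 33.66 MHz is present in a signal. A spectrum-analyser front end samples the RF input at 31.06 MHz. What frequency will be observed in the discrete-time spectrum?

2.6 MHz

33.66 MHz mod fs = 2.6 MHz.
2.6 MHz ≤ fs/2 = 15.53 MHz, appears at 2.6 MHz.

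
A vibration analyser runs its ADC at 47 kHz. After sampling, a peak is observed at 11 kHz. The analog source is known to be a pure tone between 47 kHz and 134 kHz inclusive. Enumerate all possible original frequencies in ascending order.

58 kHz, 83 kHz, 105 kHz, 130 kHz

Frequencies that alias to 11 kHz are k·fs ± 11 kHz for integer k ≥ 0.
k=0: 11 kHz.
k=1: 36 kHz, 58 kHz.
k=2: 83 kHz, 105 kHz.
k=3: 130 kHz, 152 kHz.
k=4: 177 kHz, 199 kHz.
Within [47 kHz, 134 kHz]: 58 kHz, 83 kHz, 105 kHz, 130 kHz.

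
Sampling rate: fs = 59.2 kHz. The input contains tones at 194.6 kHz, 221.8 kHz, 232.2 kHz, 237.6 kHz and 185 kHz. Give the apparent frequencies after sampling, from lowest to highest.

0.8 kHz, 4.6 kHz, 7.4 kHz, 15 kHz, 17 kHz

fs/2 = 29.6 kHz.
194.6 kHz mod fs = 17 kHz.
17 kHz ≤ fs/2 = 29.6 kHz, appears at 17 kHz.
221.8 kHz mod fs = 44.2 kHz.
44.2 kHz > fs/2 = 29.6 kHz, folds to fs − 44.2 kHz = 15 kHz.
232.2 kHz mod fs = 54.6 kHz.
54.6 kHz > fs/2 = 29.6 kHz, folds to fs − 54.6 kHz = 4.6 kHz.
237.6 kHz mod fs = 0.8 kHz.
0.8 kHz ≤ fs/2 = 29.6 kHz, appears at 0.8 kHz.
185 kHz mod fs = 7.4 kHz.
7.4 kHz ≤ fs/2 = 29.6 kHz, appears at 7.4 kHz.
Distinct values: {0.8 kHz, 4.6 kHz, 7.4 kHz, 15 kHz, 17 kHz}.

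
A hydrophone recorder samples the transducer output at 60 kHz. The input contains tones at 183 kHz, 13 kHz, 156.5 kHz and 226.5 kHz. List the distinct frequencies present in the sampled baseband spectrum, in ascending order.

3 kHz, 13 kHz, 13.5 kHz, 23.5 kHz

fs/2 = 30 kHz.
183 kHz mod fs = 3 kHz.
3 kHz ≤ fs/2 = 30 kHz, appears at 3 kHz.
13 kHz ≤ fs/2 = 30 kHz, passes unchanged.
156.5 kHz mod fs = 36.5 kHz.
36.5 kHz > fs/2 = 30 kHz, folds to fs − 36.5 kHz = 23.5 kHz.
226.5 kHz mod fs = 46.5 kHz.
46.5 kHz > fs/2 = 30 kHz, folds to fs − 46.5 kHz = 13.5 kHz.
Distinct values: {3 kHz, 13 kHz, 13.5 kHz, 23.5 kHz}.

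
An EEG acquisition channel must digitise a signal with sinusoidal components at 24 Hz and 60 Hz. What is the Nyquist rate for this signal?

Highest-frequency component: 60 Hz.
Nyquist rate = 2 × 60 Hz = 120 Hz.

120 Hz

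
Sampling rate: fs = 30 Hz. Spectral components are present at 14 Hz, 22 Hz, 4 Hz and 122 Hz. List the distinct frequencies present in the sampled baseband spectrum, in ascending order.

2 Hz, 4 Hz, 8 Hz, 14 Hz

fs/2 = 15 Hz.
14 Hz ≤ fs/2 = 15 Hz, passes unchanged.
22 Hz > fs/2 = 15 Hz, folds to fs − 22 Hz = 8 Hz.
4 Hz ≤ fs/2 = 15 Hz, passes unchanged.
122 Hz mod fs = 2 Hz.
2 Hz ≤ fs/2 = 15 Hz, appears at 2 Hz.
Distinct values: {2 Hz, 4 Hz, 8 Hz, 14 Hz}.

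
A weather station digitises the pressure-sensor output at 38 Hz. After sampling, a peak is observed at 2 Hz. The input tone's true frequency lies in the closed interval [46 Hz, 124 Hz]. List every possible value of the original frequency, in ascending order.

74 Hz, 78 Hz, 112 Hz, 116 Hz

Frequencies that alias to 2 Hz are k·fs ± 2 Hz for integer k ≥ 0.
k=0: 2 Hz.
k=1: 36 Hz, 40 Hz.
k=2: 74 Hz, 78 Hz.
k=3: 112 Hz, 116 Hz.
k=4: 150 Hz, 154 Hz.
Within [46 Hz, 124 Hz]: 74 Hz, 78 Hz, 112 Hz, 116 Hz.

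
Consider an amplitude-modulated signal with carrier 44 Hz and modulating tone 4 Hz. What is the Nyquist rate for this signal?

AM sidebands sit at fc ± fm = 40 Hz and 48 Hz.
Highest-frequency component: 48 Hz.
Nyquist rate = 2 × 48 Hz = 96 Hz.

96 Hz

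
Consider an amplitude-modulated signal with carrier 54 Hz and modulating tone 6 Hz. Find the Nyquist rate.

120 Hz

AM sidebands sit at fc ± fm = 48 Hz and 60 Hz.
Highest-frequency component: 60 Hz.
Nyquist rate = 2 × 60 Hz = 120 Hz.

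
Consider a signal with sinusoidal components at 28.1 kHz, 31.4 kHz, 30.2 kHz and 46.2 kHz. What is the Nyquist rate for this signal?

92.4 kHz

Highest-frequency component: 46.2 kHz.
Nyquist rate = 2 × 46.2 kHz = 92.4 kHz.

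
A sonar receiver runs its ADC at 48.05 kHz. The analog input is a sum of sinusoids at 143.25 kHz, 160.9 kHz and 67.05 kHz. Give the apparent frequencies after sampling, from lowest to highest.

fs/2 = 24.025 kHz.
143.25 kHz mod fs = 47.15 kHz.
47.15 kHz > fs/2 = 24.025 kHz, folds to fs − 47.15 kHz = 0.9 kHz.
160.9 kHz mod fs = 16.75 kHz.
16.75 kHz ≤ fs/2 = 24.025 kHz, appears at 16.75 kHz.
67.05 kHz mod fs = 19 kHz.
19 kHz ≤ fs/2 = 24.025 kHz, appears at 19 kHz.
Distinct values: {0.9 kHz, 16.75 kHz, 19 kHz}.

0.9 kHz, 16.75 kHz, 19 kHz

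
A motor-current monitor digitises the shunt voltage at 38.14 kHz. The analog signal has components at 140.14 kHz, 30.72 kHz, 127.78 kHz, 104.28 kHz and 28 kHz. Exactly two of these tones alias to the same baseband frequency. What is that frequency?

fs/2 = 19.07 kHz.
140.14 kHz mod fs = 25.72 kHz.
25.72 kHz > fs/2 = 19.07 kHz, folds to fs − 25.72 kHz = 12.42 kHz.
30.72 kHz > fs/2 = 19.07 kHz, folds to fs − 30.72 kHz = 7.42 kHz.
127.78 kHz mod fs = 13.36 kHz.
13.36 kHz ≤ fs/2 = 19.07 kHz, appears at 13.36 kHz.
104.28 kHz mod fs = 28 kHz.
28 kHz > fs/2 = 19.07 kHz, folds to fs − 28 kHz = 10.14 kHz.
28 kHz > fs/2 = 19.07 kHz, folds to fs − 28 kHz = 10.14 kHz.
28 kHz and 104.28 kHz both map to 10.14 kHz.

10.14 kHz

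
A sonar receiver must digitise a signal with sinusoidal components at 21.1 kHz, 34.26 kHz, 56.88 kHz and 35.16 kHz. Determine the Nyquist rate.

113.76 kHz

Highest-frequency component: 56.88 kHz.
Nyquist rate = 2 × 56.88 kHz = 113.76 kHz.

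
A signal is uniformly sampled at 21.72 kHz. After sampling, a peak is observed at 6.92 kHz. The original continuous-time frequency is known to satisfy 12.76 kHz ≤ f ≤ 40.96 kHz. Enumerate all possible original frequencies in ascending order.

Frequencies that alias to 6.92 kHz are k·fs ± 6.92 kHz for integer k ≥ 0.
k=0: 6.92 kHz.
k=1: 14.8 kHz, 28.64 kHz.
k=2: 36.52 kHz, 50.36 kHz.
k=3: 58.24 kHz, 72.08 kHz.
Within [12.76 kHz, 40.96 kHz]: 14.8 kHz, 28.64 kHz, 36.52 kHz.

14.8 kHz, 28.64 kHz, 36.52 kHz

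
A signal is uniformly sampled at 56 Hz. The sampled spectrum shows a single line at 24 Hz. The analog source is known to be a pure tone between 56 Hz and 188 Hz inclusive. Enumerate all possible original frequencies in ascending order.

Frequencies that alias to 24 Hz are k·fs ± 24 Hz for integer k ≥ 0.
k=0: 24 Hz.
k=1: 32 Hz, 80 Hz.
k=2: 88 Hz, 136 Hz.
k=3: 144 Hz, 192 Hz.
k=4: 200 Hz, 248 Hz.
Within [56 Hz, 188 Hz]: 80 Hz, 88 Hz, 136 Hz, 144 Hz.

80 Hz, 88 Hz, 136 Hz, 144 Hz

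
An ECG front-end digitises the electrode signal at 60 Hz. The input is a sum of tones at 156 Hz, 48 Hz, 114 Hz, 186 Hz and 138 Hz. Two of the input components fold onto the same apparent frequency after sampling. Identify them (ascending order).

114 Hz, 186 Hz

fs/2 = 30 Hz.
156 Hz mod fs = 36 Hz.
36 Hz > fs/2 = 30 Hz, folds to fs − 36 Hz = 24 Hz.
48 Hz > fs/2 = 30 Hz, folds to fs − 48 Hz = 12 Hz.
114 Hz mod fs = 54 Hz.
54 Hz > fs/2 = 30 Hz, folds to fs − 54 Hz = 6 Hz.
186 Hz mod fs = 6 Hz.
6 Hz ≤ fs/2 = 30 Hz, appears at 6 Hz.
138 Hz mod fs = 18 Hz.
18 Hz ≤ fs/2 = 30 Hz, appears at 18 Hz.
114 Hz and 186 Hz both map to 6 Hz.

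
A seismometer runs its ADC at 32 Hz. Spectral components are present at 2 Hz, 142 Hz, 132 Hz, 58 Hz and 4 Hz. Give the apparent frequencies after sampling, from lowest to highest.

2 Hz, 4 Hz, 6 Hz, 14 Hz

fs/2 = 16 Hz.
2 Hz ≤ fs/2 = 16 Hz, passes unchanged.
142 Hz mod fs = 14 Hz.
14 Hz ≤ fs/2 = 16 Hz, appears at 14 Hz.
132 Hz mod fs = 4 Hz.
4 Hz ≤ fs/2 = 16 Hz, appears at 4 Hz.
58 Hz mod fs = 26 Hz.
26 Hz > fs/2 = 16 Hz, folds to fs − 26 Hz = 6 Hz.
4 Hz ≤ fs/2 = 16 Hz, passes unchanged.
Distinct values: {2 Hz, 4 Hz, 6 Hz, 14 Hz}.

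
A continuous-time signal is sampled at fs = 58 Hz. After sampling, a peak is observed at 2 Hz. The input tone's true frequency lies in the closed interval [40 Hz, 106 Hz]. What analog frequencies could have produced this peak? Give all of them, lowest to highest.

Frequencies that alias to 2 Hz are k·fs ± 2 Hz for integer k ≥ 0.
k=0: 2 Hz.
k=1: 56 Hz, 60 Hz.
k=2: 114 Hz, 118 Hz.
Within [40 Hz, 106 Hz]: 56 Hz, 60 Hz.

56 Hz, 60 Hz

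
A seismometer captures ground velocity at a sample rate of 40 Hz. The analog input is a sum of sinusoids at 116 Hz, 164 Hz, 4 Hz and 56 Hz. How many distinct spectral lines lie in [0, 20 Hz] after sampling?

2

fs/2 = 20 Hz.
116 Hz mod fs = 36 Hz.
36 Hz > fs/2 = 20 Hz, folds to fs − 36 Hz = 4 Hz.
164 Hz mod fs = 4 Hz.
4 Hz ≤ fs/2 = 20 Hz, appears at 4 Hz.
4 Hz ≤ fs/2 = 20 Hz, passes unchanged.
56 Hz mod fs = 16 Hz.
16 Hz ≤ fs/2 = 20 Hz, appears at 16 Hz.
Distinct values: {4 Hz, 16 Hz} → 2.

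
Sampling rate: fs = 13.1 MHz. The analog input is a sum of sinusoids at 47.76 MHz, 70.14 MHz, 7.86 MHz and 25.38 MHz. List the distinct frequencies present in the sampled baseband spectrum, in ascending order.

0.82 MHz, 4.64 MHz, 5.24 MHz

fs/2 = 6.55 MHz.
47.76 MHz mod fs = 8.46 MHz.
8.46 MHz > fs/2 = 6.55 MHz, folds to fs − 8.46 MHz = 4.64 MHz.
70.14 MHz mod fs = 4.64 MHz.
4.64 MHz ≤ fs/2 = 6.55 MHz, appears at 4.64 MHz.
7.86 MHz > fs/2 = 6.55 MHz, folds to fs − 7.86 MHz = 5.24 MHz.
25.38 MHz mod fs = 12.28 MHz.
12.28 MHz > fs/2 = 6.55 MHz, folds to fs − 12.28 MHz = 0.82 MHz.
Distinct values: {0.82 MHz, 4.64 MHz, 5.24 MHz}.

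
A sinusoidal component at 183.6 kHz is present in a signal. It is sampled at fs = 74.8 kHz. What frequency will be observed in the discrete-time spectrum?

34 kHz

183.6 kHz mod fs = 34 kHz.
34 kHz ≤ fs/2 = 37.4 kHz, appears at 34 kHz.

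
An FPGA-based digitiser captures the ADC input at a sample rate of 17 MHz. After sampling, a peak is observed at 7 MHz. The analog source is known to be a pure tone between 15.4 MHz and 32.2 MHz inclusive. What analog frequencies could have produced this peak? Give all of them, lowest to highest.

Frequencies that alias to 7 MHz are k·fs ± 7 MHz for integer k ≥ 0.
k=0: 7 MHz.
k=1: 10 MHz, 24 MHz.
k=2: 27 MHz, 41 MHz.
k=3: 44 MHz, 58 MHz.
Within [15.4 MHz, 32.2 MHz]: 24 MHz, 27 MHz.

24 MHz, 27 MHz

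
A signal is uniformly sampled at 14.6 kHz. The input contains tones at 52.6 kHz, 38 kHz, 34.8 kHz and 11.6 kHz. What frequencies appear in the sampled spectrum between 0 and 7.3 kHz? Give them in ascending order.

fs/2 = 7.3 kHz.
52.6 kHz mod fs = 8.8 kHz.
8.8 kHz > fs/2 = 7.3 kHz, folds to fs − 8.8 kHz = 5.8 kHz.
38 kHz mod fs = 8.8 kHz.
8.8 kHz > fs/2 = 7.3 kHz, folds to fs − 8.8 kHz = 5.8 kHz.
34.8 kHz mod fs = 5.6 kHz.
5.6 kHz ≤ fs/2 = 7.3 kHz, appears at 5.6 kHz.
11.6 kHz > fs/2 = 7.3 kHz, folds to fs − 11.6 kHz = 3 kHz.
Distinct values: {3 kHz, 5.6 kHz, 5.8 kHz}.

3 kHz, 5.6 kHz, 5.8 kHz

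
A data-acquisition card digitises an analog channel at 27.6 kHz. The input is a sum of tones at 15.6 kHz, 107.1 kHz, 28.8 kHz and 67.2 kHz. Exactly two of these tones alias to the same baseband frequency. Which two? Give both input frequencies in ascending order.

fs/2 = 13.8 kHz.
15.6 kHz > fs/2 = 13.8 kHz, folds to fs − 15.6 kHz = 12 kHz.
107.1 kHz mod fs = 24.3 kHz.
24.3 kHz > fs/2 = 13.8 kHz, folds to fs − 24.3 kHz = 3.3 kHz.
28.8 kHz mod fs = 1.2 kHz.
1.2 kHz ≤ fs/2 = 13.8 kHz, appears at 1.2 kHz.
67.2 kHz mod fs = 12 kHz.
12 kHz ≤ fs/2 = 13.8 kHz, appears at 12 kHz.
15.6 kHz and 67.2 kHz both map to 12 kHz.

15.6 kHz, 67.2 kHz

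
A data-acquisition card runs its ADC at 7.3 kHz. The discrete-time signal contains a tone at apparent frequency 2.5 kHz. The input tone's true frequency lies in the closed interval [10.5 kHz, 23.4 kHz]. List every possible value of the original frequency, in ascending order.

12.1 kHz, 17.1 kHz, 19.4 kHz

Frequencies that alias to 2.5 kHz are k·fs ± 2.5 kHz for integer k ≥ 0.
k=0: 2.5 kHz.
k=1: 4.8 kHz, 9.8 kHz.
k=2: 12.1 kHz, 17.1 kHz.
k=3: 19.4 kHz, 24.4 kHz.
k=4: 26.7 kHz, 31.7 kHz.
Within [10.5 kHz, 23.4 kHz]: 12.1 kHz, 17.1 kHz, 19.4 kHz.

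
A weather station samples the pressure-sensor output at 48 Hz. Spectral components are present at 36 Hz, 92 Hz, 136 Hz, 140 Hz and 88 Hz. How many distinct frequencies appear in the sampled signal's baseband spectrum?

3

fs/2 = 24 Hz.
36 Hz > fs/2 = 24 Hz, folds to fs − 36 Hz = 12 Hz.
92 Hz mod fs = 44 Hz.
44 Hz > fs/2 = 24 Hz, folds to fs − 44 Hz = 4 Hz.
136 Hz mod fs = 40 Hz.
40 Hz > fs/2 = 24 Hz, folds to fs − 40 Hz = 8 Hz.
140 Hz mod fs = 44 Hz.
44 Hz > fs/2 = 24 Hz, folds to fs − 44 Hz = 4 Hz.
88 Hz mod fs = 40 Hz.
40 Hz > fs/2 = 24 Hz, folds to fs − 40 Hz = 8 Hz.
Distinct values: {4 Hz, 8 Hz, 12 Hz} → 3.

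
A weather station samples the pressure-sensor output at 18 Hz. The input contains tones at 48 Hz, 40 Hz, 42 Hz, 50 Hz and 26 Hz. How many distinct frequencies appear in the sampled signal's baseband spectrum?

fs/2 = 9 Hz.
48 Hz mod fs = 12 Hz.
12 Hz > fs/2 = 9 Hz, folds to fs − 12 Hz = 6 Hz.
40 Hz mod fs = 4 Hz.
4 Hz ≤ fs/2 = 9 Hz, appears at 4 Hz.
42 Hz mod fs = 6 Hz.
6 Hz ≤ fs/2 = 9 Hz, appears at 6 Hz.
50 Hz mod fs = 14 Hz.
14 Hz > fs/2 = 9 Hz, folds to fs − 14 Hz = 4 Hz.
26 Hz mod fs = 8 Hz.
8 Hz ≤ fs/2 = 9 Hz, appears at 8 Hz.
Distinct values: {4 Hz, 6 Hz, 8 Hz} → 3.

3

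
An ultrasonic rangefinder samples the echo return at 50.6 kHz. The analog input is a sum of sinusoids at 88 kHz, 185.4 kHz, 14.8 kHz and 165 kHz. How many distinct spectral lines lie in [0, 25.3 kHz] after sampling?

fs/2 = 25.3 kHz.
88 kHz mod fs = 37.4 kHz.
37.4 kHz > fs/2 = 25.3 kHz, folds to fs − 37.4 kHz = 13.2 kHz.
185.4 kHz mod fs = 33.6 kHz.
33.6 kHz > fs/2 = 25.3 kHz, folds to fs − 33.6 kHz = 17 kHz.
14.8 kHz ≤ fs/2 = 25.3 kHz, passes unchanged.
165 kHz mod fs = 13.2 kHz.
13.2 kHz ≤ fs/2 = 25.3 kHz, appears at 13.2 kHz.
Distinct values: {13.2 kHz, 14.8 kHz, 17 kHz} → 3.

3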